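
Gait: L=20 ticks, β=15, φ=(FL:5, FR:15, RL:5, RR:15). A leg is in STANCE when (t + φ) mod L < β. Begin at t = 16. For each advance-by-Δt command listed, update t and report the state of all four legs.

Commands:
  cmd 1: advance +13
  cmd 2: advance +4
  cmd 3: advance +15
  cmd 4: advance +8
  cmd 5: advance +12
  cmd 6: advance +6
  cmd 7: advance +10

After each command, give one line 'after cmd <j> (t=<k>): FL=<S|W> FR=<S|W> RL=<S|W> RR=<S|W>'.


start t=16: FL=S FR=S RL=S RR=S
cmd 1: advance +13 → t=29, phase=(14,4,14,4) → FL=S FR=S RL=S RR=S
cmd 2: advance +4 → t=33, phase=(18,8,18,8) → FL=W FR=S RL=W RR=S
cmd 3: advance +15 → t=48, phase=(13,3,13,3) → FL=S FR=S RL=S RR=S
cmd 4: advance +8 → t=56, phase=(1,11,1,11) → FL=S FR=S RL=S RR=S
cmd 5: advance +12 → t=68, phase=(13,3,13,3) → FL=S FR=S RL=S RR=S
cmd 6: advance +6 → t=74, phase=(19,9,19,9) → FL=W FR=S RL=W RR=S
cmd 7: advance +10 → t=84, phase=(9,19,9,19) → FL=S FR=W RL=S RR=W

after cmd 1 (t=29): FL=S FR=S RL=S RR=S
after cmd 2 (t=33): FL=W FR=S RL=W RR=S
after cmd 3 (t=48): FL=S FR=S RL=S RR=S
after cmd 4 (t=56): FL=S FR=S RL=S RR=S
after cmd 5 (t=68): FL=S FR=S RL=S RR=S
after cmd 6 (t=74): FL=W FR=S RL=W RR=S
after cmd 7 (t=84): FL=S FR=W RL=S RR=W


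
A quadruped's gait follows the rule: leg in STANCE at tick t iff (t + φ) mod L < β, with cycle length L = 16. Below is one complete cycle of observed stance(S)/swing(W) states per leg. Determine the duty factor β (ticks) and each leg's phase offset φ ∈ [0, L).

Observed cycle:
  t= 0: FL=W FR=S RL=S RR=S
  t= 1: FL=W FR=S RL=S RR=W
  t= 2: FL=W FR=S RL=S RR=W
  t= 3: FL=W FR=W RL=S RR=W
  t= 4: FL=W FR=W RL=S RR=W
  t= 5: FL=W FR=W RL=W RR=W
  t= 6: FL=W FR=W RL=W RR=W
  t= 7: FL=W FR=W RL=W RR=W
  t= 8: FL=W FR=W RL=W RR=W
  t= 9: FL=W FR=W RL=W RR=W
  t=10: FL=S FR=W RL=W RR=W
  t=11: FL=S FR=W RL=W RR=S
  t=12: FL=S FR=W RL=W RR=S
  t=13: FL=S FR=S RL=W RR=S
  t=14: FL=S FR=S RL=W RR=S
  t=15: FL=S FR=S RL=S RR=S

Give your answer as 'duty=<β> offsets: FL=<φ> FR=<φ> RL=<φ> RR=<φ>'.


duty β = stance ticks per leg = 6
FL: stance ticks = 6; W→S at t=10 → φ=6
FR: stance ticks = 6; W→S at t=13 → φ=3
RL: stance ticks = 6; W→S at t=15 → φ=1
RR: stance ticks = 6; W→S at t=11 → φ=5

duty=6 offsets: FL=6 FR=3 RL=1 RR=5


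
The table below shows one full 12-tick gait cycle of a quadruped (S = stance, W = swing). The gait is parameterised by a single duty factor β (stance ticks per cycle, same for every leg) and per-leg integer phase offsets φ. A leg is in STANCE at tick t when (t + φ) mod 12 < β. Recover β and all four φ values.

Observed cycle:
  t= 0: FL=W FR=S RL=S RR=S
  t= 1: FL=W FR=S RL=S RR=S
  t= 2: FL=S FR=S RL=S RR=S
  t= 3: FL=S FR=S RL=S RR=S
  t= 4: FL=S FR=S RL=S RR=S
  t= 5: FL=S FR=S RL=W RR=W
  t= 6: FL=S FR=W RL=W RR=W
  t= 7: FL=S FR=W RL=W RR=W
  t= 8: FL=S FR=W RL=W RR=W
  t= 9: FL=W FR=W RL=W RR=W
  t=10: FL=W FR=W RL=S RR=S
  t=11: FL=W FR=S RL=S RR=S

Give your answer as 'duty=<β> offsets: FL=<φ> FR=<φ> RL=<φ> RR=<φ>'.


duty β = stance ticks per leg = 7
FL: stance ticks = 7; W→S at t=2 → φ=10
FR: stance ticks = 7; W→S at t=11 → φ=1
RL: stance ticks = 7; W→S at t=10 → φ=2
RR: stance ticks = 7; W→S at t=10 → φ=2

duty=7 offsets: FL=10 FR=1 RL=2 RR=2


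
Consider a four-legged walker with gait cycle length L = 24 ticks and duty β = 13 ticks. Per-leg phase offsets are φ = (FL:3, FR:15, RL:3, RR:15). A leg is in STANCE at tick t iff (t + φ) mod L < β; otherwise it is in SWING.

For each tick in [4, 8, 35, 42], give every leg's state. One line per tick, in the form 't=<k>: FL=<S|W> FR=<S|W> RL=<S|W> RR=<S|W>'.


t=4: phase=(7,19,7,19) vs β=13 → FL=S FR=W RL=S RR=W
t=8: phase=(11,23,11,23) vs β=13 → FL=S FR=W RL=S RR=W
t=35: phase=(14,2,14,2) vs β=13 → FL=W FR=S RL=W RR=S
t=42: phase=(21,9,21,9) vs β=13 → FL=W FR=S RL=W RR=S

t=4: FL=S FR=W RL=S RR=W
t=8: FL=S FR=W RL=S RR=W
t=35: FL=W FR=S RL=W RR=S
t=42: FL=W FR=S RL=W RR=S


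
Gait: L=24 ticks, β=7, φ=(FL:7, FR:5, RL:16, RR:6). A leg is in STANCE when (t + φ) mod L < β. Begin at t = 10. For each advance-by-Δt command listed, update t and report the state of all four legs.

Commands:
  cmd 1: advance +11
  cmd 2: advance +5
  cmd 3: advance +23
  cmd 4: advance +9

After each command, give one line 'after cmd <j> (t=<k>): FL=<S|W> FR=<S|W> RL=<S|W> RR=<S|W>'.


start t=10: FL=W FR=W RL=S RR=W
cmd 1: advance +11 → t=21, phase=(4,2,13,3) → FL=S FR=S RL=W RR=S
cmd 2: advance +5 → t=26, phase=(9,7,18,8) → FL=W FR=W RL=W RR=W
cmd 3: advance +23 → t=49, phase=(8,6,17,7) → FL=W FR=S RL=W RR=W
cmd 4: advance +9 → t=58, phase=(17,15,2,16) → FL=W FR=W RL=S RR=W

after cmd 1 (t=21): FL=S FR=S RL=W RR=S
after cmd 2 (t=26): FL=W FR=W RL=W RR=W
after cmd 3 (t=49): FL=W FR=S RL=W RR=W
after cmd 4 (t=58): FL=W FR=W RL=S RR=W


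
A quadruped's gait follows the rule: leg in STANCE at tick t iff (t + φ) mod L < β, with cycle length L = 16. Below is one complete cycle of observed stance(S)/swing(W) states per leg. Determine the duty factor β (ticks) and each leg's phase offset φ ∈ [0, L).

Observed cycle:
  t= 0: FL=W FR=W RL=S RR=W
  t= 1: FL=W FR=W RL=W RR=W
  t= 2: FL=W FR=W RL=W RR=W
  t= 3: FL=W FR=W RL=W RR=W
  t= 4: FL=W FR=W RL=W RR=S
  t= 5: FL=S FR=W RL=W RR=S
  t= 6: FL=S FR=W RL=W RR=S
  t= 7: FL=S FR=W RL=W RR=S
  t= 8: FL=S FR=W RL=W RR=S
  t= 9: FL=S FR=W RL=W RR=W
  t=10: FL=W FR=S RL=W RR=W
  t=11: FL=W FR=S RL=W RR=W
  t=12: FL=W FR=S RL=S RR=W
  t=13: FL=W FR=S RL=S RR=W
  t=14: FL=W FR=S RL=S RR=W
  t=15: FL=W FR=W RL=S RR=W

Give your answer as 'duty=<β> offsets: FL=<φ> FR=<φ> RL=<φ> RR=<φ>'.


duty β = stance ticks per leg = 5
FL: stance ticks = 5; W→S at t=5 → φ=11
FR: stance ticks = 5; W→S at t=10 → φ=6
RL: stance ticks = 5; W→S at t=12 → φ=4
RR: stance ticks = 5; W→S at t=4 → φ=12

duty=5 offsets: FL=11 FR=6 RL=4 RR=12


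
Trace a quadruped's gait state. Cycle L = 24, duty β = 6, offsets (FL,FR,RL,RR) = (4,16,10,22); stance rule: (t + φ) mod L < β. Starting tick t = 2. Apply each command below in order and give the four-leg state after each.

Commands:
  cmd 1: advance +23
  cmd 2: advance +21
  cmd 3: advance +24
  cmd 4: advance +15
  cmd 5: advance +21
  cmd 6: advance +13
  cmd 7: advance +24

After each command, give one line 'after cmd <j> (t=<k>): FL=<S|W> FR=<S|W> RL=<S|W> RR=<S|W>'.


start t=2: FL=W FR=W RL=W RR=S
cmd 1: advance +23 → t=25, phase=(5,17,11,23) → FL=S FR=W RL=W RR=W
cmd 2: advance +21 → t=46, phase=(2,14,8,20) → FL=S FR=W RL=W RR=W
cmd 3: advance +24 → t=70, phase=(2,14,8,20) → FL=S FR=W RL=W RR=W
cmd 4: advance +15 → t=85, phase=(17,5,23,11) → FL=W FR=S RL=W RR=W
cmd 5: advance +21 → t=106, phase=(14,2,20,8) → FL=W FR=S RL=W RR=W
cmd 6: advance +13 → t=119, phase=(3,15,9,21) → FL=S FR=W RL=W RR=W
cmd 7: advance +24 → t=143, phase=(3,15,9,21) → FL=S FR=W RL=W RR=W

after cmd 1 (t=25): FL=S FR=W RL=W RR=W
after cmd 2 (t=46): FL=S FR=W RL=W RR=W
after cmd 3 (t=70): FL=S FR=W RL=W RR=W
after cmd 4 (t=85): FL=W FR=S RL=W RR=W
after cmd 5 (t=106): FL=W FR=S RL=W RR=W
after cmd 6 (t=119): FL=S FR=W RL=W RR=W
after cmd 7 (t=143): FL=S FR=W RL=W RR=W


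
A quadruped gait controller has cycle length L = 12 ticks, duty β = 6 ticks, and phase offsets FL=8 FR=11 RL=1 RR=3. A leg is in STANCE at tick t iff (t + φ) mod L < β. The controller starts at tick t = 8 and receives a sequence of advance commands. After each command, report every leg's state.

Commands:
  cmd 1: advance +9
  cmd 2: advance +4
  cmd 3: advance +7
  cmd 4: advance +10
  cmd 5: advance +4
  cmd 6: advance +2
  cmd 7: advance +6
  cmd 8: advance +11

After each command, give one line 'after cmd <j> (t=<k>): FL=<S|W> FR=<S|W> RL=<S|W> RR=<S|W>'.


start t=8: FL=S FR=W RL=W RR=W
cmd 1: advance +9 → t=17, phase=(1,4,6,8) → FL=S FR=S RL=W RR=W
cmd 2: advance +4 → t=21, phase=(5,8,10,0) → FL=S FR=W RL=W RR=S
cmd 3: advance +7 → t=28, phase=(0,3,5,7) → FL=S FR=S RL=S RR=W
cmd 4: advance +10 → t=38, phase=(10,1,3,5) → FL=W FR=S RL=S RR=S
cmd 5: advance +4 → t=42, phase=(2,5,7,9) → FL=S FR=S RL=W RR=W
cmd 6: advance +2 → t=44, phase=(4,7,9,11) → FL=S FR=W RL=W RR=W
cmd 7: advance +6 → t=50, phase=(10,1,3,5) → FL=W FR=S RL=S RR=S
cmd 8: advance +11 → t=61, phase=(9,0,2,4) → FL=W FR=S RL=S RR=S

after cmd 1 (t=17): FL=S FR=S RL=W RR=W
after cmd 2 (t=21): FL=S FR=W RL=W RR=S
after cmd 3 (t=28): FL=S FR=S RL=S RR=W
after cmd 4 (t=38): FL=W FR=S RL=S RR=S
after cmd 5 (t=42): FL=S FR=S RL=W RR=W
after cmd 6 (t=44): FL=S FR=W RL=W RR=W
after cmd 7 (t=50): FL=W FR=S RL=S RR=S
after cmd 8 (t=61): FL=W FR=S RL=S RR=S


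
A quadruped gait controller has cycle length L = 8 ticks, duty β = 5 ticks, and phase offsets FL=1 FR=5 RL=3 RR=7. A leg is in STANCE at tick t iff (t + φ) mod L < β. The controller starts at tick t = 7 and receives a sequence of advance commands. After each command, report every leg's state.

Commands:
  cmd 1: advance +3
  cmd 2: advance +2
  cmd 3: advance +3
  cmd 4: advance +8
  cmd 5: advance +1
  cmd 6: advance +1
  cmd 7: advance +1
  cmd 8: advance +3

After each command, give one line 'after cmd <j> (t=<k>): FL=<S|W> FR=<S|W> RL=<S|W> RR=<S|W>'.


start t=7: FL=S FR=S RL=S RR=W
cmd 1: advance +3 → t=10, phase=(3,7,5,1) → FL=S FR=W RL=W RR=S
cmd 2: advance +2 → t=12, phase=(5,1,7,3) → FL=W FR=S RL=W RR=S
cmd 3: advance +3 → t=15, phase=(0,4,2,6) → FL=S FR=S RL=S RR=W
cmd 4: advance +8 → t=23, phase=(0,4,2,6) → FL=S FR=S RL=S RR=W
cmd 5: advance +1 → t=24, phase=(1,5,3,7) → FL=S FR=W RL=S RR=W
cmd 6: advance +1 → t=25, phase=(2,6,4,0) → FL=S FR=W RL=S RR=S
cmd 7: advance +1 → t=26, phase=(3,7,5,1) → FL=S FR=W RL=W RR=S
cmd 8: advance +3 → t=29, phase=(6,2,0,4) → FL=W FR=S RL=S RR=S

after cmd 1 (t=10): FL=S FR=W RL=W RR=S
after cmd 2 (t=12): FL=W FR=S RL=W RR=S
after cmd 3 (t=15): FL=S FR=S RL=S RR=W
after cmd 4 (t=23): FL=S FR=S RL=S RR=W
after cmd 5 (t=24): FL=S FR=W RL=S RR=W
after cmd 6 (t=25): FL=S FR=W RL=S RR=S
after cmd 7 (t=26): FL=S FR=W RL=W RR=S
after cmd 8 (t=29): FL=W FR=S RL=S RR=S


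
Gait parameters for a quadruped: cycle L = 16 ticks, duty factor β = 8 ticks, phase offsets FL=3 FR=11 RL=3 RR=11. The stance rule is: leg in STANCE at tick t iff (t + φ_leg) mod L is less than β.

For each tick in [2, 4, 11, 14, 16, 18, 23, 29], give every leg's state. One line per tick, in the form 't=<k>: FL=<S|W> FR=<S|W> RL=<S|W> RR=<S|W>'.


t=2: phase=(5,13,5,13) vs β=8 → FL=S FR=W RL=S RR=W
t=4: phase=(7,15,7,15) vs β=8 → FL=S FR=W RL=S RR=W
t=11: phase=(14,6,14,6) vs β=8 → FL=W FR=S RL=W RR=S
t=14: phase=(1,9,1,9) vs β=8 → FL=S FR=W RL=S RR=W
t=16: phase=(3,11,3,11) vs β=8 → FL=S FR=W RL=S RR=W
t=18: phase=(5,13,5,13) vs β=8 → FL=S FR=W RL=S RR=W
t=23: phase=(10,2,10,2) vs β=8 → FL=W FR=S RL=W RR=S
t=29: phase=(0,8,0,8) vs β=8 → FL=S FR=W RL=S RR=W

t=2: FL=S FR=W RL=S RR=W
t=4: FL=S FR=W RL=S RR=W
t=11: FL=W FR=S RL=W RR=S
t=14: FL=S FR=W RL=S RR=W
t=16: FL=S FR=W RL=S RR=W
t=18: FL=S FR=W RL=S RR=W
t=23: FL=W FR=S RL=W RR=S
t=29: FL=S FR=W RL=S RR=W


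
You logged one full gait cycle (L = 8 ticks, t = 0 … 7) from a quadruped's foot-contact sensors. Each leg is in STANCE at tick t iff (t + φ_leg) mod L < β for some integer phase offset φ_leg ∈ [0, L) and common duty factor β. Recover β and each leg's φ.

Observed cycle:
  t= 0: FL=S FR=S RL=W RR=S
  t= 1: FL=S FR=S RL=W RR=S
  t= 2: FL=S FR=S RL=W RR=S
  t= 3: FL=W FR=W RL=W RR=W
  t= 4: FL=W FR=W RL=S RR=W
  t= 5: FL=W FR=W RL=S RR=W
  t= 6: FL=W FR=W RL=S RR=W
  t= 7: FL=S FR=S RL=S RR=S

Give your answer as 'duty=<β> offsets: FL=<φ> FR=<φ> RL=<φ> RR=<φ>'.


duty β = stance ticks per leg = 4
FL: stance ticks = 4; W→S at t=7 → φ=1
FR: stance ticks = 4; W→S at t=7 → φ=1
RL: stance ticks = 4; W→S at t=4 → φ=4
RR: stance ticks = 4; W→S at t=7 → φ=1

duty=4 offsets: FL=1 FR=1 RL=4 RR=1


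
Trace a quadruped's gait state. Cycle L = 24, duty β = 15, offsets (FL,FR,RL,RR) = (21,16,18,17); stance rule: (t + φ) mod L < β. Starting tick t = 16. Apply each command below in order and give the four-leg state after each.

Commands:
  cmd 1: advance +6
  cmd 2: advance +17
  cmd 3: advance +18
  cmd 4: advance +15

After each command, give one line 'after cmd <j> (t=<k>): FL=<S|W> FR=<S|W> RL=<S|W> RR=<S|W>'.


start t=16: FL=S FR=S RL=S RR=S
cmd 1: advance +6 → t=22, phase=(19,14,16,15) → FL=W FR=S RL=W RR=W
cmd 2: advance +17 → t=39, phase=(12,7,9,8) → FL=S FR=S RL=S RR=S
cmd 3: advance +18 → t=57, phase=(6,1,3,2) → FL=S FR=S RL=S RR=S
cmd 4: advance +15 → t=72, phase=(21,16,18,17) → FL=W FR=W RL=W RR=W

after cmd 1 (t=22): FL=W FR=S RL=W RR=W
after cmd 2 (t=39): FL=S FR=S RL=S RR=S
after cmd 3 (t=57): FL=S FR=S RL=S RR=S
after cmd 4 (t=72): FL=W FR=W RL=W RR=W


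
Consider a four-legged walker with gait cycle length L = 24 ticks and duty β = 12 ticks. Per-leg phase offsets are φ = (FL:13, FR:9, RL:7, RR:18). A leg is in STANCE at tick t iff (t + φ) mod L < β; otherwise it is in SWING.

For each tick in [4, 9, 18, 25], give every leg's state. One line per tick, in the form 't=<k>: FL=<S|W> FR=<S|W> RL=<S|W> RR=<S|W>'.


t=4: FL=W FR=W RL=S RR=W
t=9: FL=W FR=W RL=W RR=S
t=18: FL=S FR=S RL=S RR=W
t=25: FL=W FR=S RL=S RR=W

t=4: phase=(17,13,11,22) vs β=12 → FL=W FR=W RL=S RR=W
t=9: phase=(22,18,16,3) vs β=12 → FL=W FR=W RL=W RR=S
t=18: phase=(7,3,1,12) vs β=12 → FL=S FR=S RL=S RR=W
t=25: phase=(14,10,8,19) vs β=12 → FL=W FR=S RL=S RR=W


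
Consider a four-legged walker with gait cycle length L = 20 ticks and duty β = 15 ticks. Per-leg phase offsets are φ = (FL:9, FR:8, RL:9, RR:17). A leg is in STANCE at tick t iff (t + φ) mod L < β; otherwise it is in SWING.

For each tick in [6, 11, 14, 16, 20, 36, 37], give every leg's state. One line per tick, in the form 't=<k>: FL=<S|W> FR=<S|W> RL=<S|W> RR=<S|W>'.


t=6: phase=(15,14,15,3) vs β=15 → FL=W FR=S RL=W RR=S
t=11: phase=(0,19,0,8) vs β=15 → FL=S FR=W RL=S RR=S
t=14: phase=(3,2,3,11) vs β=15 → FL=S FR=S RL=S RR=S
t=16: phase=(5,4,5,13) vs β=15 → FL=S FR=S RL=S RR=S
t=20: phase=(9,8,9,17) vs β=15 → FL=S FR=S RL=S RR=W
t=36: phase=(5,4,5,13) vs β=15 → FL=S FR=S RL=S RR=S
t=37: phase=(6,5,6,14) vs β=15 → FL=S FR=S RL=S RR=S

t=6: FL=W FR=S RL=W RR=S
t=11: FL=S FR=W RL=S RR=S
t=14: FL=S FR=S RL=S RR=S
t=16: FL=S FR=S RL=S RR=S
t=20: FL=S FR=S RL=S RR=W
t=36: FL=S FR=S RL=S RR=S
t=37: FL=S FR=S RL=S RR=S


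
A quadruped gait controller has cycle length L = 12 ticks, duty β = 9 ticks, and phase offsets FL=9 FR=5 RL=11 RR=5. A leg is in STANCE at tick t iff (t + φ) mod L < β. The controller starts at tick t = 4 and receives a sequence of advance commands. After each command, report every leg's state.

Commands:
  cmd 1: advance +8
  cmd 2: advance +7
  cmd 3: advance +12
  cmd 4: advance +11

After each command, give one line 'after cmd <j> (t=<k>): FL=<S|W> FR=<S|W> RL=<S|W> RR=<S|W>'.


after cmd 1 (t=12): FL=W FR=S RL=W RR=S
after cmd 2 (t=19): FL=S FR=S RL=S RR=S
after cmd 3 (t=31): FL=S FR=S RL=S RR=S
after cmd 4 (t=42): FL=S FR=W RL=S RR=W

start t=4: FL=S FR=W RL=S RR=W
cmd 1: advance +8 → t=12, phase=(9,5,11,5) → FL=W FR=S RL=W RR=S
cmd 2: advance +7 → t=19, phase=(4,0,6,0) → FL=S FR=S RL=S RR=S
cmd 3: advance +12 → t=31, phase=(4,0,6,0) → FL=S FR=S RL=S RR=S
cmd 4: advance +11 → t=42, phase=(3,11,5,11) → FL=S FR=W RL=S RR=W


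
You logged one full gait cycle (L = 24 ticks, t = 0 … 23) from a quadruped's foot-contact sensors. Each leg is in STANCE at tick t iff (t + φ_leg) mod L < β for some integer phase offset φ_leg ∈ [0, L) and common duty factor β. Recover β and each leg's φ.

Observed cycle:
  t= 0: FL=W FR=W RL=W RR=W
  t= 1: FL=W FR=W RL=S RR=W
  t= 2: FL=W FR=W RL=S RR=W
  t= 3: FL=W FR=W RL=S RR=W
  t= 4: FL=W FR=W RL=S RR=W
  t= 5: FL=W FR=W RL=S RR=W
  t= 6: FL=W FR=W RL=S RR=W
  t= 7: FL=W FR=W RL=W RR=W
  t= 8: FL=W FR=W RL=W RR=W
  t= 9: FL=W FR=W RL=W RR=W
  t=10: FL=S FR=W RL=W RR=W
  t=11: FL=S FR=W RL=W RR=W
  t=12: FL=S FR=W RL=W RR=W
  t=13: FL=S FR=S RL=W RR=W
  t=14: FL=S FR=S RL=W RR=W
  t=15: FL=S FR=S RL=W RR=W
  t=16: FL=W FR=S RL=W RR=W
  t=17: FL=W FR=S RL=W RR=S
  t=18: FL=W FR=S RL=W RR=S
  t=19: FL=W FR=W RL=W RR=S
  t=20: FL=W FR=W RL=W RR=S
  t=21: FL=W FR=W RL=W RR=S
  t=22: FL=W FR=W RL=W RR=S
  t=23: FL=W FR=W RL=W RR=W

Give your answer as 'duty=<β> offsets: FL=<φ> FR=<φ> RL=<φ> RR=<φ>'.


duty=6 offsets: FL=14 FR=11 RL=23 RR=7

duty β = stance ticks per leg = 6
FL: stance ticks = 6; W→S at t=10 → φ=14
FR: stance ticks = 6; W→S at t=13 → φ=11
RL: stance ticks = 6; W→S at t=1 → φ=23
RR: stance ticks = 6; W→S at t=17 → φ=7


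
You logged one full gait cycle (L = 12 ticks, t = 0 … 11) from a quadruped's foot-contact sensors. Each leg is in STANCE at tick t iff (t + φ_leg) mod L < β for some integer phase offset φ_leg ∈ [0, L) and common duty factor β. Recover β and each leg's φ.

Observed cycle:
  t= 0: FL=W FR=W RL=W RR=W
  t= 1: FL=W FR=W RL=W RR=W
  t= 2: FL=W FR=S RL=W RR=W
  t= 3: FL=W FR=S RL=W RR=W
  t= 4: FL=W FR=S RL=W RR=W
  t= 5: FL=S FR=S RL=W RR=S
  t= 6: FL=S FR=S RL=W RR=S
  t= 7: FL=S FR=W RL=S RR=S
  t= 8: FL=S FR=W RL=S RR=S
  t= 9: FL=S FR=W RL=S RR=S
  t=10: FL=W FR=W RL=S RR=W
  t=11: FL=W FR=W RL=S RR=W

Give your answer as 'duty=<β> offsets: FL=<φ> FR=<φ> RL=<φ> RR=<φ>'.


duty β = stance ticks per leg = 5
FL: stance ticks = 5; W→S at t=5 → φ=7
FR: stance ticks = 5; W→S at t=2 → φ=10
RL: stance ticks = 5; W→S at t=7 → φ=5
RR: stance ticks = 5; W→S at t=5 → φ=7

duty=5 offsets: FL=7 FR=10 RL=5 RR=7


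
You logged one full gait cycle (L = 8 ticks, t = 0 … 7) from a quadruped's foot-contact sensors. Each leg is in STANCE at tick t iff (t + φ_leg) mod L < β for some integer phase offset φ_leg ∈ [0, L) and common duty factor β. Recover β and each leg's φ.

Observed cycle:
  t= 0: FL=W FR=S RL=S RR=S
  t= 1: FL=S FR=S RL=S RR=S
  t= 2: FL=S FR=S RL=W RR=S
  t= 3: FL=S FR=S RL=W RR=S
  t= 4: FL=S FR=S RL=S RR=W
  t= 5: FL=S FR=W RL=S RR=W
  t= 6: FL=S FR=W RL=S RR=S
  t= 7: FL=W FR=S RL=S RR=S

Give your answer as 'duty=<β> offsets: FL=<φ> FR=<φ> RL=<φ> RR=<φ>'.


duty=6 offsets: FL=7 FR=1 RL=4 RR=2

duty β = stance ticks per leg = 6
FL: stance ticks = 6; W→S at t=1 → φ=7
FR: stance ticks = 6; W→S at t=7 → φ=1
RL: stance ticks = 6; W→S at t=4 → φ=4
RR: stance ticks = 6; W→S at t=6 → φ=2


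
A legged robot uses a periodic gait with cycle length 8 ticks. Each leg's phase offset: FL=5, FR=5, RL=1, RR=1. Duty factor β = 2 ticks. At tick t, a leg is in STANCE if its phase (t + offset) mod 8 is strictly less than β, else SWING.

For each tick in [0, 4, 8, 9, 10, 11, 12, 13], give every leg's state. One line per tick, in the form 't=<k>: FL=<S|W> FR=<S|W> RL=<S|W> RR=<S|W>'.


t=0: phase=(5,5,1,1) vs β=2 → FL=W FR=W RL=S RR=S
t=4: phase=(1,1,5,5) vs β=2 → FL=S FR=S RL=W RR=W
t=8: phase=(5,5,1,1) vs β=2 → FL=W FR=W RL=S RR=S
t=9: phase=(6,6,2,2) vs β=2 → FL=W FR=W RL=W RR=W
t=10: phase=(7,7,3,3) vs β=2 → FL=W FR=W RL=W RR=W
t=11: phase=(0,0,4,4) vs β=2 → FL=S FR=S RL=W RR=W
t=12: phase=(1,1,5,5) vs β=2 → FL=S FR=S RL=W RR=W
t=13: phase=(2,2,6,6) vs β=2 → FL=W FR=W RL=W RR=W

t=0: FL=W FR=W RL=S RR=S
t=4: FL=S FR=S RL=W RR=W
t=8: FL=W FR=W RL=S RR=S
t=9: FL=W FR=W RL=W RR=W
t=10: FL=W FR=W RL=W RR=W
t=11: FL=S FR=S RL=W RR=W
t=12: FL=S FR=S RL=W RR=W
t=13: FL=W FR=W RL=W RR=W


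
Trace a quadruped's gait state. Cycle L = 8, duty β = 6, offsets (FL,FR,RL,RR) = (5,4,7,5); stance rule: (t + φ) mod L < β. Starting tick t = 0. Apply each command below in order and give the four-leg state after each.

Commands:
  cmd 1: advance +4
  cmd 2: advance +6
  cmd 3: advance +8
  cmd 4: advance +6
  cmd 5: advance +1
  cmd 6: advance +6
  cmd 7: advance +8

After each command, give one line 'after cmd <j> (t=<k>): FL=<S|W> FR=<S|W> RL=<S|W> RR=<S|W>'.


after cmd 1 (t=4): FL=S FR=S RL=S RR=S
after cmd 2 (t=10): FL=W FR=W RL=S RR=W
after cmd 3 (t=18): FL=W FR=W RL=S RR=W
after cmd 4 (t=24): FL=S FR=S RL=W RR=S
after cmd 5 (t=25): FL=W FR=S RL=S RR=W
after cmd 6 (t=31): FL=S FR=S RL=W RR=S
after cmd 7 (t=39): FL=S FR=S RL=W RR=S

start t=0: FL=S FR=S RL=W RR=S
cmd 1: advance +4 → t=4, phase=(1,0,3,1) → FL=S FR=S RL=S RR=S
cmd 2: advance +6 → t=10, phase=(7,6,1,7) → FL=W FR=W RL=S RR=W
cmd 3: advance +8 → t=18, phase=(7,6,1,7) → FL=W FR=W RL=S RR=W
cmd 4: advance +6 → t=24, phase=(5,4,7,5) → FL=S FR=S RL=W RR=S
cmd 5: advance +1 → t=25, phase=(6,5,0,6) → FL=W FR=S RL=S RR=W
cmd 6: advance +6 → t=31, phase=(4,3,6,4) → FL=S FR=S RL=W RR=S
cmd 7: advance +8 → t=39, phase=(4,3,6,4) → FL=S FR=S RL=W RR=S


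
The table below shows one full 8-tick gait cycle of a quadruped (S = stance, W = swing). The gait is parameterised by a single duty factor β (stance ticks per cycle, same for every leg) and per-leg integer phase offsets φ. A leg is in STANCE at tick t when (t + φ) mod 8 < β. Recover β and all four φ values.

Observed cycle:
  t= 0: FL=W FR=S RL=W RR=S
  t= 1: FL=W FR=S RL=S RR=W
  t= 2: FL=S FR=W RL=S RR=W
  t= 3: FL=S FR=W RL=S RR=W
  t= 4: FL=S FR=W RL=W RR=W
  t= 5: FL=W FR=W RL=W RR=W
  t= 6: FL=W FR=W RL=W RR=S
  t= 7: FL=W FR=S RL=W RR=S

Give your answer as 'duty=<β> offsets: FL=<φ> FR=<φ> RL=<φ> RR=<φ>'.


duty=3 offsets: FL=6 FR=1 RL=7 RR=2

duty β = stance ticks per leg = 3
FL: stance ticks = 3; W→S at t=2 → φ=6
FR: stance ticks = 3; W→S at t=7 → φ=1
RL: stance ticks = 3; W→S at t=1 → φ=7
RR: stance ticks = 3; W→S at t=6 → φ=2


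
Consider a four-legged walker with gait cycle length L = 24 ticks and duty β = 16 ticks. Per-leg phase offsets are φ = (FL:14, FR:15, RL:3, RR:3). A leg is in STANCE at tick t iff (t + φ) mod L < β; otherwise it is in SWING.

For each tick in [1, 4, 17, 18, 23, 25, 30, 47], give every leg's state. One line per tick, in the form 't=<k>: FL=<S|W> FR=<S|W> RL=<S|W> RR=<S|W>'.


t=1: FL=S FR=W RL=S RR=S
t=4: FL=W FR=W RL=S RR=S
t=17: FL=S FR=S RL=W RR=W
t=18: FL=S FR=S RL=W RR=W
t=23: FL=S FR=S RL=S RR=S
t=25: FL=S FR=W RL=S RR=S
t=30: FL=W FR=W RL=S RR=S
t=47: FL=S FR=S RL=S RR=S

t=1: phase=(15,16,4,4) vs β=16 → FL=S FR=W RL=S RR=S
t=4: phase=(18,19,7,7) vs β=16 → FL=W FR=W RL=S RR=S
t=17: phase=(7,8,20,20) vs β=16 → FL=S FR=S RL=W RR=W
t=18: phase=(8,9,21,21) vs β=16 → FL=S FR=S RL=W RR=W
t=23: phase=(13,14,2,2) vs β=16 → FL=S FR=S RL=S RR=S
t=25: phase=(15,16,4,4) vs β=16 → FL=S FR=W RL=S RR=S
t=30: phase=(20,21,9,9) vs β=16 → FL=W FR=W RL=S RR=S
t=47: phase=(13,14,2,2) vs β=16 → FL=S FR=S RL=S RR=S


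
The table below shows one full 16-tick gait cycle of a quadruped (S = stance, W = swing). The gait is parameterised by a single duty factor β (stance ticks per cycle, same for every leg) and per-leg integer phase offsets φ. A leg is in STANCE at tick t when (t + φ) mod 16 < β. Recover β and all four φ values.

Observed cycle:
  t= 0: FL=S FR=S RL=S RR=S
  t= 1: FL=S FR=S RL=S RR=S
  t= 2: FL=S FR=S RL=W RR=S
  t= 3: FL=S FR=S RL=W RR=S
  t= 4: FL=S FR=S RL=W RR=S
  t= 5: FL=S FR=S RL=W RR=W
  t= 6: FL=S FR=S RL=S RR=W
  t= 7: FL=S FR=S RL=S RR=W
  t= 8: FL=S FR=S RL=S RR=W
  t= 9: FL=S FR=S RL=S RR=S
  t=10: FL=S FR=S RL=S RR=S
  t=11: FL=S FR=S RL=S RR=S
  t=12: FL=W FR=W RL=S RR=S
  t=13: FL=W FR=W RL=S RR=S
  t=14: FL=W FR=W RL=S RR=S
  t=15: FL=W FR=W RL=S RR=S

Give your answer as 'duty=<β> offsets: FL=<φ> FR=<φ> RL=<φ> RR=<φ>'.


duty=12 offsets: FL=0 FR=0 RL=10 RR=7

duty β = stance ticks per leg = 12
FL: stance ticks = 12; W→S at t=0 → φ=0
FR: stance ticks = 12; W→S at t=0 → φ=0
RL: stance ticks = 12; W→S at t=6 → φ=10
RR: stance ticks = 12; W→S at t=9 → φ=7


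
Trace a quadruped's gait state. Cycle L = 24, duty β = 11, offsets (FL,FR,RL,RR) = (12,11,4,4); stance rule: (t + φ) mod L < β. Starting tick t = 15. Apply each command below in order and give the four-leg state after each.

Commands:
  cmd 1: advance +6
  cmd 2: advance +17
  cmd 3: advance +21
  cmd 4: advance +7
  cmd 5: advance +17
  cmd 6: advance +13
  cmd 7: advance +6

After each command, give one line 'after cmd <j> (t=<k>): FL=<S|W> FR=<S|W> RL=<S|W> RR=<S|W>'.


start t=15: FL=S FR=S RL=W RR=W
cmd 1: advance +6 → t=21, phase=(9,8,1,1) → FL=S FR=S RL=S RR=S
cmd 2: advance +17 → t=38, phase=(2,1,18,18) → FL=S FR=S RL=W RR=W
cmd 3: advance +21 → t=59, phase=(23,22,15,15) → FL=W FR=W RL=W RR=W
cmd 4: advance +7 → t=66, phase=(6,5,22,22) → FL=S FR=S RL=W RR=W
cmd 5: advance +17 → t=83, phase=(23,22,15,15) → FL=W FR=W RL=W RR=W
cmd 6: advance +13 → t=96, phase=(12,11,4,4) → FL=W FR=W RL=S RR=S
cmd 7: advance +6 → t=102, phase=(18,17,10,10) → FL=W FR=W RL=S RR=S

after cmd 1 (t=21): FL=S FR=S RL=S RR=S
after cmd 2 (t=38): FL=S FR=S RL=W RR=W
after cmd 3 (t=59): FL=W FR=W RL=W RR=W
after cmd 4 (t=66): FL=S FR=S RL=W RR=W
after cmd 5 (t=83): FL=W FR=W RL=W RR=W
after cmd 6 (t=96): FL=W FR=W RL=S RR=S
after cmd 7 (t=102): FL=W FR=W RL=S RR=S


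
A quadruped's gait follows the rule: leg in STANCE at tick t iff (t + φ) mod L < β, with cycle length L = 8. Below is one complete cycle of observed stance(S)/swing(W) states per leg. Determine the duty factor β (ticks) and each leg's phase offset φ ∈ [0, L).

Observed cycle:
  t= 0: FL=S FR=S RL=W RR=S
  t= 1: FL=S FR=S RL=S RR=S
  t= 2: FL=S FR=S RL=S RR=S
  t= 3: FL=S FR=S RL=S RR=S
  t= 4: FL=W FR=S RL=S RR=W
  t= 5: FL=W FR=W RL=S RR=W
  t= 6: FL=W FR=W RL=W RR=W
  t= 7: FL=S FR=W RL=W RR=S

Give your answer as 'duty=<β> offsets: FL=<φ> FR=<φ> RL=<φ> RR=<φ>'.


duty=5 offsets: FL=1 FR=0 RL=7 RR=1

duty β = stance ticks per leg = 5
FL: stance ticks = 5; W→S at t=7 → φ=1
FR: stance ticks = 5; W→S at t=0 → φ=0
RL: stance ticks = 5; W→S at t=1 → φ=7
RR: stance ticks = 5; W→S at t=7 → φ=1


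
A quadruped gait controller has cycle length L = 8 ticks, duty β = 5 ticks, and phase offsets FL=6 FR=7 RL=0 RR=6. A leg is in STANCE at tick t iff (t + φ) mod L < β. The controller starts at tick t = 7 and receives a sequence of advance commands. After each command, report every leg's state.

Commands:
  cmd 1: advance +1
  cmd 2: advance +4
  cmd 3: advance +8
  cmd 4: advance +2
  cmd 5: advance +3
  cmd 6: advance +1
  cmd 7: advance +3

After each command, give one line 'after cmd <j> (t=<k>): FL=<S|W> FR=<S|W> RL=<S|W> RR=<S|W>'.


after cmd 1 (t=8): FL=W FR=W RL=S RR=W
after cmd 2 (t=12): FL=S FR=S RL=S RR=S
after cmd 3 (t=20): FL=S FR=S RL=S RR=S
after cmd 4 (t=22): FL=S FR=W RL=W RR=S
after cmd 5 (t=25): FL=W FR=S RL=S RR=W
after cmd 6 (t=26): FL=S FR=S RL=S RR=S
after cmd 7 (t=29): FL=S FR=S RL=W RR=S

start t=7: FL=W FR=W RL=W RR=W
cmd 1: advance +1 → t=8, phase=(6,7,0,6) → FL=W FR=W RL=S RR=W
cmd 2: advance +4 → t=12, phase=(2,3,4,2) → FL=S FR=S RL=S RR=S
cmd 3: advance +8 → t=20, phase=(2,3,4,2) → FL=S FR=S RL=S RR=S
cmd 4: advance +2 → t=22, phase=(4,5,6,4) → FL=S FR=W RL=W RR=S
cmd 5: advance +3 → t=25, phase=(7,0,1,7) → FL=W FR=S RL=S RR=W
cmd 6: advance +1 → t=26, phase=(0,1,2,0) → FL=S FR=S RL=S RR=S
cmd 7: advance +3 → t=29, phase=(3,4,5,3) → FL=S FR=S RL=W RR=S


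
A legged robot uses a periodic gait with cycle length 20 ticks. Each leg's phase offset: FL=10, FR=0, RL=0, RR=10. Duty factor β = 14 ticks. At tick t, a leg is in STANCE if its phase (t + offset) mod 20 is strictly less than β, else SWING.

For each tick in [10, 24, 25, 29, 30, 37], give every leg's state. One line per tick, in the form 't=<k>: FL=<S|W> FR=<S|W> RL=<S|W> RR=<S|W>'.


t=10: phase=(0,10,10,0) vs β=14 → FL=S FR=S RL=S RR=S
t=24: phase=(14,4,4,14) vs β=14 → FL=W FR=S RL=S RR=W
t=25: phase=(15,5,5,15) vs β=14 → FL=W FR=S RL=S RR=W
t=29: phase=(19,9,9,19) vs β=14 → FL=W FR=S RL=S RR=W
t=30: phase=(0,10,10,0) vs β=14 → FL=S FR=S RL=S RR=S
t=37: phase=(7,17,17,7) vs β=14 → FL=S FR=W RL=W RR=S

t=10: FL=S FR=S RL=S RR=S
t=24: FL=W FR=S RL=S RR=W
t=25: FL=W FR=S RL=S RR=W
t=29: FL=W FR=S RL=S RR=W
t=30: FL=S FR=S RL=S RR=S
t=37: FL=S FR=W RL=W RR=S


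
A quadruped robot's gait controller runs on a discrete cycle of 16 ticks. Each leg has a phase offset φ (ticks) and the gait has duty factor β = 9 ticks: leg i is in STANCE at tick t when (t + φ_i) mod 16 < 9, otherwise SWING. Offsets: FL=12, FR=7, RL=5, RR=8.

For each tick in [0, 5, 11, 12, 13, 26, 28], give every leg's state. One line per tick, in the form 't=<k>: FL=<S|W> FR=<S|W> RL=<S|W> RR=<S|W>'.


t=0: phase=(12,7,5,8) vs β=9 → FL=W FR=S RL=S RR=S
t=5: phase=(1,12,10,13) vs β=9 → FL=S FR=W RL=W RR=W
t=11: phase=(7,2,0,3) vs β=9 → FL=S FR=S RL=S RR=S
t=12: phase=(8,3,1,4) vs β=9 → FL=S FR=S RL=S RR=S
t=13: phase=(9,4,2,5) vs β=9 → FL=W FR=S RL=S RR=S
t=26: phase=(6,1,15,2) vs β=9 → FL=S FR=S RL=W RR=S
t=28: phase=(8,3,1,4) vs β=9 → FL=S FR=S RL=S RR=S

t=0: FL=W FR=S RL=S RR=S
t=5: FL=S FR=W RL=W RR=W
t=11: FL=S FR=S RL=S RR=S
t=12: FL=S FR=S RL=S RR=S
t=13: FL=W FR=S RL=S RR=S
t=26: FL=S FR=S RL=W RR=S
t=28: FL=S FR=S RL=S RR=S


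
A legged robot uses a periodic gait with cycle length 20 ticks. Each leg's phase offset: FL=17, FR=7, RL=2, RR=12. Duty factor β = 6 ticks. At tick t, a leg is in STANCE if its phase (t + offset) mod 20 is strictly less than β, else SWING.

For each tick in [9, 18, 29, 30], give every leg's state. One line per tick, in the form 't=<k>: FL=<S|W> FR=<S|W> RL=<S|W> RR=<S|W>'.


t=9: phase=(6,16,11,1) vs β=6 → FL=W FR=W RL=W RR=S
t=18: phase=(15,5,0,10) vs β=6 → FL=W FR=S RL=S RR=W
t=29: phase=(6,16,11,1) vs β=6 → FL=W FR=W RL=W RR=S
t=30: phase=(7,17,12,2) vs β=6 → FL=W FR=W RL=W RR=S

t=9: FL=W FR=W RL=W RR=S
t=18: FL=W FR=S RL=S RR=W
t=29: FL=W FR=W RL=W RR=S
t=30: FL=W FR=W RL=W RR=S


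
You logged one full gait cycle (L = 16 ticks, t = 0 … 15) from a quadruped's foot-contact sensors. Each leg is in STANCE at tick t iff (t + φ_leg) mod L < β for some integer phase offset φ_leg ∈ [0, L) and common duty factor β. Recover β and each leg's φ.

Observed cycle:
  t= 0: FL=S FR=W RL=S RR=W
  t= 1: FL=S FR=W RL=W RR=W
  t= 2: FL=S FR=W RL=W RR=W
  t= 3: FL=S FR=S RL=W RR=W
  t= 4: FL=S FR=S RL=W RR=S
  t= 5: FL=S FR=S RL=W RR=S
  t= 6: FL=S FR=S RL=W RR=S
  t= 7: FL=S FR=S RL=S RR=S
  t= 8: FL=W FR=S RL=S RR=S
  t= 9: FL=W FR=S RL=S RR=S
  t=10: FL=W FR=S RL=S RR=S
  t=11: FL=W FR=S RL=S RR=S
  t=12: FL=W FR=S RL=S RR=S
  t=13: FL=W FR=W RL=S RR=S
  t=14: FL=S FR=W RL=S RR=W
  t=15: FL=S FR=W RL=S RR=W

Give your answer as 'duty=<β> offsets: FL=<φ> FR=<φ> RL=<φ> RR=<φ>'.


duty β = stance ticks per leg = 10
FL: stance ticks = 10; W→S at t=14 → φ=2
FR: stance ticks = 10; W→S at t=3 → φ=13
RL: stance ticks = 10; W→S at t=7 → φ=9
RR: stance ticks = 10; W→S at t=4 → φ=12

duty=10 offsets: FL=2 FR=13 RL=9 RR=12


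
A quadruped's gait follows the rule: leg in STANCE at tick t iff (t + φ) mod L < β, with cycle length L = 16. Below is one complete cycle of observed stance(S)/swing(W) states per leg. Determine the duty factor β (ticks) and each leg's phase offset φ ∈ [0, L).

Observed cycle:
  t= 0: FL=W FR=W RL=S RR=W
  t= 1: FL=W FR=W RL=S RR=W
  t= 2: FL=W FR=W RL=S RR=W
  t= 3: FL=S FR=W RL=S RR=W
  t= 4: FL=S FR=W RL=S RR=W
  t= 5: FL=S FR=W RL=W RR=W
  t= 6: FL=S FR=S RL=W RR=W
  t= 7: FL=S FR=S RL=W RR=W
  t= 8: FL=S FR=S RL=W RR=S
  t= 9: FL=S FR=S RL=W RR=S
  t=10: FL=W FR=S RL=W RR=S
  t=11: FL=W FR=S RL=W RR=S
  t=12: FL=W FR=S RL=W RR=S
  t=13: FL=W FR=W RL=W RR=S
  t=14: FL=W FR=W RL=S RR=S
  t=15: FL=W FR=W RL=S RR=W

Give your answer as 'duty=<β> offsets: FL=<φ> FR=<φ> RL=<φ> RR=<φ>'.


duty=7 offsets: FL=13 FR=10 RL=2 RR=8

duty β = stance ticks per leg = 7
FL: stance ticks = 7; W→S at t=3 → φ=13
FR: stance ticks = 7; W→S at t=6 → φ=10
RL: stance ticks = 7; W→S at t=14 → φ=2
RR: stance ticks = 7; W→S at t=8 → φ=8


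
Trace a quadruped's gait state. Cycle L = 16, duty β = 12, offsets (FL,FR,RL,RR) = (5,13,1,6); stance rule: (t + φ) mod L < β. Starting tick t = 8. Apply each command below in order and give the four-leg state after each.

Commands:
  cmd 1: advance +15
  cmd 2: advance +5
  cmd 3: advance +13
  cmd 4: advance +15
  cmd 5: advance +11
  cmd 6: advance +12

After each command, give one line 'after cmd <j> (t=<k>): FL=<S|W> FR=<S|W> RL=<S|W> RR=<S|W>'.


start t=8: FL=W FR=S RL=S RR=W
cmd 1: advance +15 → t=23, phase=(12,4,8,13) → FL=W FR=S RL=S RR=W
cmd 2: advance +5 → t=28, phase=(1,9,13,2) → FL=S FR=S RL=W RR=S
cmd 3: advance +13 → t=41, phase=(14,6,10,15) → FL=W FR=S RL=S RR=W
cmd 4: advance +15 → t=56, phase=(13,5,9,14) → FL=W FR=S RL=S RR=W
cmd 5: advance +11 → t=67, phase=(8,0,4,9) → FL=S FR=S RL=S RR=S
cmd 6: advance +12 → t=79, phase=(4,12,0,5) → FL=S FR=W RL=S RR=S

after cmd 1 (t=23): FL=W FR=S RL=S RR=W
after cmd 2 (t=28): FL=S FR=S RL=W RR=S
after cmd 3 (t=41): FL=W FR=S RL=S RR=W
after cmd 4 (t=56): FL=W FR=S RL=S RR=W
after cmd 5 (t=67): FL=S FR=S RL=S RR=S
after cmd 6 (t=79): FL=S FR=W RL=S RR=S


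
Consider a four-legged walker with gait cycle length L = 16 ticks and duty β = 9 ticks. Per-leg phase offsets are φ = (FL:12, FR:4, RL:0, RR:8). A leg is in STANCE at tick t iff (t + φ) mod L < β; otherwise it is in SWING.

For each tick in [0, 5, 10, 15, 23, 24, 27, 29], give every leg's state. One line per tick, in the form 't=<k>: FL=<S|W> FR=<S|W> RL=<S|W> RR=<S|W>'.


t=0: phase=(12,4,0,8) vs β=9 → FL=W FR=S RL=S RR=S
t=5: phase=(1,9,5,13) vs β=9 → FL=S FR=W RL=S RR=W
t=10: phase=(6,14,10,2) vs β=9 → FL=S FR=W RL=W RR=S
t=15: phase=(11,3,15,7) vs β=9 → FL=W FR=S RL=W RR=S
t=23: phase=(3,11,7,15) vs β=9 → FL=S FR=W RL=S RR=W
t=24: phase=(4,12,8,0) vs β=9 → FL=S FR=W RL=S RR=S
t=27: phase=(7,15,11,3) vs β=9 → FL=S FR=W RL=W RR=S
t=29: phase=(9,1,13,5) vs β=9 → FL=W FR=S RL=W RR=S

t=0: FL=W FR=S RL=S RR=S
t=5: FL=S FR=W RL=S RR=W
t=10: FL=S FR=W RL=W RR=S
t=15: FL=W FR=S RL=W RR=S
t=23: FL=S FR=W RL=S RR=W
t=24: FL=S FR=W RL=S RR=S
t=27: FL=S FR=W RL=W RR=S
t=29: FL=W FR=S RL=W RR=S


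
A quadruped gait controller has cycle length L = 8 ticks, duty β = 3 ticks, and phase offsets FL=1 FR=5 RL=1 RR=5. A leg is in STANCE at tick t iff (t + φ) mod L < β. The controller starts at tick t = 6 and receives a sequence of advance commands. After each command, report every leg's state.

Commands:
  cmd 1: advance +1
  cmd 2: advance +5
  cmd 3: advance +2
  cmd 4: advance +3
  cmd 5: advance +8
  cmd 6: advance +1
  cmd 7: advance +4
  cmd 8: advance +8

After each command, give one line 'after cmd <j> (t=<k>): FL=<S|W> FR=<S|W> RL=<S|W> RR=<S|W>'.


start t=6: FL=W FR=W RL=W RR=W
cmd 1: advance +1 → t=7, phase=(0,4,0,4) → FL=S FR=W RL=S RR=W
cmd 2: advance +5 → t=12, phase=(5,1,5,1) → FL=W FR=S RL=W RR=S
cmd 3: advance +2 → t=14, phase=(7,3,7,3) → FL=W FR=W RL=W RR=W
cmd 4: advance +3 → t=17, phase=(2,6,2,6) → FL=S FR=W RL=S RR=W
cmd 5: advance +8 → t=25, phase=(2,6,2,6) → FL=S FR=W RL=S RR=W
cmd 6: advance +1 → t=26, phase=(3,7,3,7) → FL=W FR=W RL=W RR=W
cmd 7: advance +4 → t=30, phase=(7,3,7,3) → FL=W FR=W RL=W RR=W
cmd 8: advance +8 → t=38, phase=(7,3,7,3) → FL=W FR=W RL=W RR=W

after cmd 1 (t=7): FL=S FR=W RL=S RR=W
after cmd 2 (t=12): FL=W FR=S RL=W RR=S
after cmd 3 (t=14): FL=W FR=W RL=W RR=W
after cmd 4 (t=17): FL=S FR=W RL=S RR=W
after cmd 5 (t=25): FL=S FR=W RL=S RR=W
after cmd 6 (t=26): FL=W FR=W RL=W RR=W
after cmd 7 (t=30): FL=W FR=W RL=W RR=W
after cmd 8 (t=38): FL=W FR=W RL=W RR=W


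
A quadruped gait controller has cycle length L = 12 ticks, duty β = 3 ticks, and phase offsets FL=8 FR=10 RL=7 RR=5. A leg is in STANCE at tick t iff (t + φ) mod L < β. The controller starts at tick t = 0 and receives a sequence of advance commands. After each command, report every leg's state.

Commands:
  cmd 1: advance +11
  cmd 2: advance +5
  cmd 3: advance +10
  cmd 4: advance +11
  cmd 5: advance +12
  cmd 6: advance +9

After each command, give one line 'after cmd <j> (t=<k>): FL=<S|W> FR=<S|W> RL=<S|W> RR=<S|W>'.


after cmd 1 (t=11): FL=W FR=W RL=W RR=W
after cmd 2 (t=16): FL=S FR=S RL=W RR=W
after cmd 3 (t=26): FL=W FR=S RL=W RR=W
after cmd 4 (t=37): FL=W FR=W RL=W RR=W
after cmd 5 (t=49): FL=W FR=W RL=W RR=W
after cmd 6 (t=58): FL=W FR=W RL=W RR=W

start t=0: FL=W FR=W RL=W RR=W
cmd 1: advance +11 → t=11, phase=(7,9,6,4) → FL=W FR=W RL=W RR=W
cmd 2: advance +5 → t=16, phase=(0,2,11,9) → FL=S FR=S RL=W RR=W
cmd 3: advance +10 → t=26, phase=(10,0,9,7) → FL=W FR=S RL=W RR=W
cmd 4: advance +11 → t=37, phase=(9,11,8,6) → FL=W FR=W RL=W RR=W
cmd 5: advance +12 → t=49, phase=(9,11,8,6) → FL=W FR=W RL=W RR=W
cmd 6: advance +9 → t=58, phase=(6,8,5,3) → FL=W FR=W RL=W RR=W


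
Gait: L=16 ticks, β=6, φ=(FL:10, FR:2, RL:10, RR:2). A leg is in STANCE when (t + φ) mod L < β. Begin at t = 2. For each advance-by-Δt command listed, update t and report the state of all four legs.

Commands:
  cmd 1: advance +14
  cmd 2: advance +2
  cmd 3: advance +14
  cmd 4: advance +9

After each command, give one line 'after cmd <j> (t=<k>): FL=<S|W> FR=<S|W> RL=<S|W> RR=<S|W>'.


start t=2: FL=W FR=S RL=W RR=S
cmd 1: advance +14 → t=16, phase=(10,2,10,2) → FL=W FR=S RL=W RR=S
cmd 2: advance +2 → t=18, phase=(12,4,12,4) → FL=W FR=S RL=W RR=S
cmd 3: advance +14 → t=32, phase=(10,2,10,2) → FL=W FR=S RL=W RR=S
cmd 4: advance +9 → t=41, phase=(3,11,3,11) → FL=S FR=W RL=S RR=W

after cmd 1 (t=16): FL=W FR=S RL=W RR=S
after cmd 2 (t=18): FL=W FR=S RL=W RR=S
after cmd 3 (t=32): FL=W FR=S RL=W RR=S
after cmd 4 (t=41): FL=S FR=W RL=S RR=W


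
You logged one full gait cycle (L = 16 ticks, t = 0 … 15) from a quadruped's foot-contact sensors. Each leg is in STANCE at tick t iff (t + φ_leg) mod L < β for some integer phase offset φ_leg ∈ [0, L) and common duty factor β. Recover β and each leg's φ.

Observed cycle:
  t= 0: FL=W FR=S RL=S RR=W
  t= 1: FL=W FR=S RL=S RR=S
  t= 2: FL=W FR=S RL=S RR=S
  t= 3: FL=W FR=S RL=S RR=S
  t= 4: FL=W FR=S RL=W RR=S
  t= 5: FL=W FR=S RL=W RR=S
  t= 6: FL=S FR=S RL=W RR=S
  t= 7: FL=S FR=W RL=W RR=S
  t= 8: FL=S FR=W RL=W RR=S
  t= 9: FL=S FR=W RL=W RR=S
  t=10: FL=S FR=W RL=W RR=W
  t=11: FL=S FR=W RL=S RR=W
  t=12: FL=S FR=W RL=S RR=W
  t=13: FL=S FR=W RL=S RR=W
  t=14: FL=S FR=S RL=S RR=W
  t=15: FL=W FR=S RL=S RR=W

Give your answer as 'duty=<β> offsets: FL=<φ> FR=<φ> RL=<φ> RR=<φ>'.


duty=9 offsets: FL=10 FR=2 RL=5 RR=15

duty β = stance ticks per leg = 9
FL: stance ticks = 9; W→S at t=6 → φ=10
FR: stance ticks = 9; W→S at t=14 → φ=2
RL: stance ticks = 9; W→S at t=11 → φ=5
RR: stance ticks = 9; W→S at t=1 → φ=15


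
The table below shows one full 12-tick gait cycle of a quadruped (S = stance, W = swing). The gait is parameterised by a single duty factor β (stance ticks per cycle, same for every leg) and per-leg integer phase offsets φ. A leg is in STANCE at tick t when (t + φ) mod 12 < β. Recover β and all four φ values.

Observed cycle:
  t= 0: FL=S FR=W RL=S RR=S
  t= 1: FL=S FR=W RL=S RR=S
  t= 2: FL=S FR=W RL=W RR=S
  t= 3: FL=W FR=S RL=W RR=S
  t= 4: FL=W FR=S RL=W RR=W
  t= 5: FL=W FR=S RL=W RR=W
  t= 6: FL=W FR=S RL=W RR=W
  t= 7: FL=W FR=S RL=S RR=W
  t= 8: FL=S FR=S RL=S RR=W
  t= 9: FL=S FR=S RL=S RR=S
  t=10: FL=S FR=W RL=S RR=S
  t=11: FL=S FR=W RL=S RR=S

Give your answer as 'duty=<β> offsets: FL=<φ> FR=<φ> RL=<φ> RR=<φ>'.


duty=7 offsets: FL=4 FR=9 RL=5 RR=3

duty β = stance ticks per leg = 7
FL: stance ticks = 7; W→S at t=8 → φ=4
FR: stance ticks = 7; W→S at t=3 → φ=9
RL: stance ticks = 7; W→S at t=7 → φ=5
RR: stance ticks = 7; W→S at t=9 → φ=3


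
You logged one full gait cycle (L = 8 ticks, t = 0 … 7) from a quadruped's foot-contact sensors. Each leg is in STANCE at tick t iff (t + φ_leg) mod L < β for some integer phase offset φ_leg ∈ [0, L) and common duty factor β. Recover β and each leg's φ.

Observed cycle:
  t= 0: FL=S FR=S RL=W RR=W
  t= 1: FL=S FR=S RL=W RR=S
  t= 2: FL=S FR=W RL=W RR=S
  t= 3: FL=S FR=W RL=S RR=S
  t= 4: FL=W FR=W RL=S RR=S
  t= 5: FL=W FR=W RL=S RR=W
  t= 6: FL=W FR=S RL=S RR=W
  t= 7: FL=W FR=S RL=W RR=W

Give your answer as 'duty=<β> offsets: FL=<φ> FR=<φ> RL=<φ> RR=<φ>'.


duty β = stance ticks per leg = 4
FL: stance ticks = 4; W→S at t=0 → φ=0
FR: stance ticks = 4; W→S at t=6 → φ=2
RL: stance ticks = 4; W→S at t=3 → φ=5
RR: stance ticks = 4; W→S at t=1 → φ=7

duty=4 offsets: FL=0 FR=2 RL=5 RR=7
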